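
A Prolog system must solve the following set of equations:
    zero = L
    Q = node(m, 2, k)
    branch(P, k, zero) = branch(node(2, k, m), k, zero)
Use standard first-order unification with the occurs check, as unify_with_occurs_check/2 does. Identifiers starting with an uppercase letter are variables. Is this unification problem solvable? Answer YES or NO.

YES

Bind L := zero; no other remaining equation mentions L.
Bind Q := node(m, 2, k); no other remaining equation mentions Q.
Decompose branch/3: P = node(2, k, m),  k = k,  zero = zero.
Bind P := node(2, k, m); no other remaining equation mentions P.
Delete trivial equation k = k.
Delete trivial equation zero = zero.
No equations remain and no clash or occurs-check failure arose, so a unifier exists.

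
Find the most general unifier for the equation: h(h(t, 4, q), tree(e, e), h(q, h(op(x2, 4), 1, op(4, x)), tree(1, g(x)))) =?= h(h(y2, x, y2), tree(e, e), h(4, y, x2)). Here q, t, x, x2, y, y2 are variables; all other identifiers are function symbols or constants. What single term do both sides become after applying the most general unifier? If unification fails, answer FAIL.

Decompose h/3: h(t, 4, q) =?= h(y2, x, y2),  tree(e, e) =?= tree(e, e),  h(q, h(op(x2, 4), 1, op(4, x)), tree(1, g(x))) =?= h(4, y, x2).
Decompose h/3: t =?= y2,  4 =?= x,  q =?= y2.
Bind t := y2; no other remaining equation mentions t.
Bind x := 4; substituting into the one remaining equation that mentions x gives: h(q, h(op(x2, 4), 1, op(4, 4)), tree(1, g(4))) =?= h(4, y, x2).
Bind q := y2; substituting into the one remaining equation that mentions q gives: h(y2, h(op(x2, 4), 1, op(4, 4)), tree(1, g(4))) =?= h(4, y, x2).
Delete trivial equation tree(e, e) =?= tree(e, e).
Decompose h/3: y2 =?= 4,  h(op(x2, 4), 1, op(4, 4)) =?= y,  tree(1, g(4)) =?= x2.
Bind y2 := 4; no other remaining equation mentions y2. Substituting into the earlier bindings gives t := 4, q := 4.
Bind y := h(op(x2, 4), 1, op(4, 4)); no other remaining equation mentions y.
Bind x2 := tree(1, g(4)). Substituting into the earlier binding gives y := h(op(tree(1, g(4)), 4), 1, op(4, 4)).
Applying the MGU to either side gives h(h(4, 4, 4), tree(e, e), h(4, h(op(tree(1, g(4)), 4), 1, op(4, 4)), tree(1, g(4)))).

h(h(4, 4, 4), tree(e, e), h(4, h(op(tree(1, g(4)), 4), 1, op(4, 4)), tree(1, g(4))))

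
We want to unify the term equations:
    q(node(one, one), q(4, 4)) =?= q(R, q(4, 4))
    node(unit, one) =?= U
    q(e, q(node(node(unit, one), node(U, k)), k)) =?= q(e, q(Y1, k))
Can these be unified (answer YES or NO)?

YES

Decompose q/2: node(one, one) =?= R,  q(4, 4) =?= q(4, 4).
Bind R := node(one, one); no other remaining equation mentions R.
Delete trivial equation q(4, 4) =?= q(4, 4).
Bind U := node(unit, one); substituting into the remaining equation gives: q(e, q(node(node(unit, one), node(node(unit, one), k)), k)) =?= q(e, q(Y1, k)).
Decompose q/2: e =?= e,  q(node(node(unit, one), node(node(unit, one), k)), k) =?= q(Y1, k).
Delete trivial equation e =?= e.
Decompose q/2: node(node(unit, one), node(node(unit, one), k)) =?= Y1,  k =?= k.
Bind Y1 := node(node(unit, one), node(node(unit, one), k)); no other remaining equation mentions Y1.
Delete trivial equation k =?= k.
No equations remain and no clash or occurs-check failure arose, so a unifier exists.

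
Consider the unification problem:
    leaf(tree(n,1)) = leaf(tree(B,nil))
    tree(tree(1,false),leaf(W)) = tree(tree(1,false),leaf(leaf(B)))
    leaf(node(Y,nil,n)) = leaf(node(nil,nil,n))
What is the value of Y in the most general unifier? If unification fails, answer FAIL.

FAIL

Decompose leaf/1: tree(n,1) = tree(B,nil).
Decompose tree/2: n = B,  1 = nil.
Bind B := n; substituting into the one remaining equation that mentions B gives: tree(tree(1,false),leaf(W)) = tree(tree(1,false),leaf(leaf(n))).
Clash: constants 1 and nil differ; no unifier exists.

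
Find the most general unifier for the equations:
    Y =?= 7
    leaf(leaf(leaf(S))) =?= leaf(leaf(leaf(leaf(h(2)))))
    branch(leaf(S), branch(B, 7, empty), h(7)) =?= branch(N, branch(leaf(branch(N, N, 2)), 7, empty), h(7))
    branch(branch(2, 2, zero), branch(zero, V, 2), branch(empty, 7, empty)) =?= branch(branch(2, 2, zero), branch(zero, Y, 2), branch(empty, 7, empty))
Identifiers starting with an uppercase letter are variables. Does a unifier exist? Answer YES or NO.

Bind Y := 7; substituting into the one remaining equation that mentions Y gives: branch(branch(2, 2, zero), branch(zero, V, 2), branch(empty, 7, empty)) =?= branch(branch(2, 2, zero), branch(zero, 7, 2), branch(empty, 7, empty)).
Decompose leaf/1: leaf(leaf(S)) =?= leaf(leaf(leaf(h(2)))).
Decompose leaf/1: leaf(S) =?= leaf(leaf(h(2))).
Decompose leaf/1: S =?= leaf(h(2)).
Bind S := leaf(h(2)); substituting into the one remaining equation that mentions S gives: branch(leaf(leaf(h(2))), branch(B, 7, empty), h(7)) =?= branch(N, branch(leaf(branch(N, N, 2)), 7, empty), h(7)).
Decompose branch/3: leaf(leaf(h(2))) =?= N,  branch(B, 7, empty) =?= branch(leaf(branch(N, N, 2)), 7, empty),  h(7) =?= h(7).
Bind N := leaf(leaf(h(2))); substituting into the one remaining equation that mentions N gives: branch(B, 7, empty) =?= branch(leaf(branch(leaf(leaf(h(2))), leaf(leaf(h(2))), 2)), 7, empty).
Decompose branch/3: B =?= leaf(branch(leaf(leaf(h(2))), leaf(leaf(h(2))), 2)),  7 =?= 7,  empty =?= empty.
Bind B := leaf(branch(leaf(leaf(h(2))), leaf(leaf(h(2))), 2)); no other remaining equation mentions B.
Delete trivial equation 7 =?= 7.
Delete trivial equation empty =?= empty.
Delete trivial equation h(7) =?= h(7).
Decompose branch/3: branch(2, 2, zero) =?= branch(2, 2, zero),  branch(zero, V, 2) =?= branch(zero, 7, 2),  branch(empty, 7, empty) =?= branch(empty, 7, empty).
Delete trivial equation branch(2, 2, zero) =?= branch(2, 2, zero).
Decompose branch/3: zero =?= zero,  V =?= 7,  2 =?= 2.
Delete trivial equation zero =?= zero.
Bind V := 7; no other remaining equation mentions V.
Delete trivial equation 2 =?= 2.
Delete trivial equation branch(empty, 7, empty) =?= branch(empty, 7, empty).
No equations remain and no clash or occurs-check failure arose, so a unifier exists.

YES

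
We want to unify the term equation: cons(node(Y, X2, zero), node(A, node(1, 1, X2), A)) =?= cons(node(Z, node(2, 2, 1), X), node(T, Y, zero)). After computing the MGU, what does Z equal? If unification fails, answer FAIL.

node(1, 1, node(2, 2, 1))

Decompose cons/2: node(Y, X2, zero) =?= node(Z, node(2, 2, 1), X),  node(A, node(1, 1, X2), A) =?= node(T, Y, zero).
Decompose node/3: Y =?= Z,  X2 =?= node(2, 2, 1),  zero =?= X.
Bind Y := Z; substituting into the one remaining equation that mentions Y gives: node(A, node(1, 1, X2), A) =?= node(T, Z, zero).
Bind X2 := node(2, 2, 1); substituting into the one remaining equation that mentions X2 gives: node(A, node(1, 1, node(2, 2, 1)), A) =?= node(T, Z, zero).
Bind X := zero; no other remaining equation mentions X.
Decompose node/3: A =?= T,  node(1, 1, node(2, 2, 1)) =?= Z,  A =?= zero.
Bind A := T; substituting into the one remaining equation that mentions A gives: T =?= zero.
Bind Z := node(1, 1, node(2, 2, 1)); no other remaining equation mentions Z. Substituting into the earlier binding gives Y := node(1, 1, node(2, 2, 1)).
Bind T := zero. Substituting into the earlier binding gives A := zero.
MGU = { Y ↦ node(1, 1, node(2, 2, 1)), X2 ↦ node(2, 2, 1), X ↦ zero, A ↦ zero, Z ↦ node(1, 1, node(2, 2, 1)), T ↦ zero }, so Z ↦ node(1, 1, node(2, 2, 1)).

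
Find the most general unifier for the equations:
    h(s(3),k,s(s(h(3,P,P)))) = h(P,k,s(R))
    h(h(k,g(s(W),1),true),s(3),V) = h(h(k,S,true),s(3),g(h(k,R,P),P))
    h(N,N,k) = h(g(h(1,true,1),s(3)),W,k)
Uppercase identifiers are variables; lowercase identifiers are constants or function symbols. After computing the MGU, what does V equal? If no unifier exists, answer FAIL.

g(h(k,s(h(3,s(3),s(3))),s(3)),s(3))

Decompose h/3: s(3) = P,  k = k,  s(s(h(3,P,P))) = s(R).
Bind P := s(3); substituting into the 2 remaining equations that mention P gives: s(s(h(3,s(3),s(3)))) = s(R),  h(h(k,g(s(W),1),true),s(3),V) = h(h(k,S,true),s(3),g(h(k,R,s(3)),s(3))).
Delete trivial equation k = k.
Decompose s/1: s(h(3,s(3),s(3))) = R.
Bind R := s(h(3,s(3),s(3))); substituting into the one remaining equation that mentions R gives: h(h(k,g(s(W),1),true),s(3),V) = h(h(k,S,true),s(3),g(h(k,s(h(3,s(3),s(3))),s(3)),s(3))).
Decompose h/3: h(k,g(s(W),1),true) = h(k,S,true),  s(3) = s(3),  V = g(h(k,s(h(3,s(3),s(3))),s(3)),s(3)).
Decompose h/3: k = k,  g(s(W),1) = S,  true = true.
Delete trivial equation k = k.
Bind S := g(s(W),1); no other remaining equation mentions S.
Delete trivial equation true = true.
Delete trivial equation s(3) = s(3).
Bind V := g(h(k,s(h(3,s(3),s(3))),s(3)),s(3)); no other remaining equation mentions V.
Decompose h/3: N = g(h(1,true,1),s(3)),  N = W,  k = k.
Bind N := g(h(1,true,1),s(3)); substituting into the one remaining equation that mentions N gives: g(h(1,true,1),s(3)) = W.
Bind W := g(h(1,true,1),s(3)); no other remaining equation mentions W. Substituting into the earlier binding gives S := g(s(g(h(1,true,1),s(3))),1).
Delete trivial equation k = k.
MGU = { P -> s(3), R -> s(h(3,s(3),s(3))), S -> g(s(g(h(1,true,1),s(3))),1), V -> g(h(k,s(h(3,s(3),s(3))),s(3)),s(3)), N -> g(h(1,true,1),s(3)), W -> g(h(1,true,1),s(3)) }, so V -> g(h(k,s(h(3,s(3),s(3))),s(3)),s(3)).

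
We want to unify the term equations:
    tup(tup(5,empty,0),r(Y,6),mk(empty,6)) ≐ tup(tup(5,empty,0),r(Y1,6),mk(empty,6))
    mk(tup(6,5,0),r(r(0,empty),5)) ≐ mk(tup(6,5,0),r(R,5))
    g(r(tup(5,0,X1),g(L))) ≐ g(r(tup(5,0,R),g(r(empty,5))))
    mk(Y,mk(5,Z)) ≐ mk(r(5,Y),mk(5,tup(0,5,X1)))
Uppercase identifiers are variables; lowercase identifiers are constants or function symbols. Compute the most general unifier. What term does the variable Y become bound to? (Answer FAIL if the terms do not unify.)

FAIL

Decompose tup/3: tup(5,empty,0) ≐ tup(5,empty,0),  r(Y,6) ≐ r(Y1,6),  mk(empty,6) ≐ mk(empty,6).
Delete trivial equation tup(5,empty,0) ≐ tup(5,empty,0).
Decompose r/2: Y ≐ Y1,  6 ≐ 6.
Bind Y := Y1; substituting into the one remaining equation that mentions Y gives: mk(Y1,mk(5,Z)) ≐ mk(r(5,Y1),mk(5,tup(0,5,X1))).
Delete trivial equation 6 ≐ 6.
Delete trivial equation mk(empty,6) ≐ mk(empty,6).
Decompose mk/2: tup(6,5,0) ≐ tup(6,5,0),  r(r(0,empty),5) ≐ r(R,5).
Delete trivial equation tup(6,5,0) ≐ tup(6,5,0).
Decompose r/2: r(0,empty) ≐ R,  5 ≐ 5.
Bind R := r(0,empty); substituting into the one remaining equation that mentions R gives: g(r(tup(5,0,X1),g(L))) ≐ g(r(tup(5,0,r(0,empty)),g(r(empty,5)))).
Delete trivial equation 5 ≐ 5.
Decompose g/1: r(tup(5,0,X1),g(L)) ≐ r(tup(5,0,r(0,empty)),g(r(empty,5))).
Decompose r/2: tup(5,0,X1) ≐ tup(5,0,r(0,empty)),  g(L) ≐ g(r(empty,5)).
Decompose tup/3: 5 ≐ 5,  0 ≐ 0,  X1 ≐ r(0,empty).
Delete trivial equation 5 ≐ 5.
Delete trivial equation 0 ≐ 0.
Bind X1 := r(0,empty); substituting into the one remaining equation that mentions X1 gives: mk(Y1,mk(5,Z)) ≐ mk(r(5,Y1),mk(5,tup(0,5,r(0,empty)))).
Decompose g/1: L ≐ r(empty,5).
Bind L := r(empty,5); no other remaining equation mentions L.
Decompose mk/2: Y1 ≐ r(5,Y1),  mk(5,Z) ≐ mk(5,tup(0,5,r(0,empty))).
Occurs check fails: Y1 occurs in r(5,Y1); the equation Y1 ≐ r(5,Y1) has no finite solution.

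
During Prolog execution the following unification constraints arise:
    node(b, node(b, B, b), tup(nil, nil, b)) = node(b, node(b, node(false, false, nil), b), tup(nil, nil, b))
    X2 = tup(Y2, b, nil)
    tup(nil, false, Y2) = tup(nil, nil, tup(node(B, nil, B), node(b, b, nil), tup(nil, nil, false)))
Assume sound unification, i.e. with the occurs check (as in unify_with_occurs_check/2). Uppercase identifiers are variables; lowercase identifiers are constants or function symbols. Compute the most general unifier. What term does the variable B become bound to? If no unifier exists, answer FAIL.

FAIL

Decompose node/3: b = b,  node(b, B, b) = node(b, node(false, false, nil), b),  tup(nil, nil, b) = tup(nil, nil, b).
Delete trivial equation b = b.
Decompose node/3: b = b,  B = node(false, false, nil),  b = b.
Delete trivial equation b = b.
Bind B := node(false, false, nil); substituting into the one remaining equation that mentions B gives: tup(nil, false, Y2) = tup(nil, nil, tup(node(node(false, false, nil), nil, node(false, false, nil)), node(b, b, nil), tup(nil, nil, false))).
Delete trivial equation b = b.
Delete trivial equation tup(nil, nil, b) = tup(nil, nil, b).
Bind X2 := tup(Y2, b, nil); no other remaining equation mentions X2.
Decompose tup/3: nil = nil,  false = nil,  Y2 = tup(node(node(false, false, nil), nil, node(false, false, nil)), node(b, b, nil), tup(nil, nil, false)).
Delete trivial equation nil = nil.
Clash: constants false and nil differ; no unifier exists.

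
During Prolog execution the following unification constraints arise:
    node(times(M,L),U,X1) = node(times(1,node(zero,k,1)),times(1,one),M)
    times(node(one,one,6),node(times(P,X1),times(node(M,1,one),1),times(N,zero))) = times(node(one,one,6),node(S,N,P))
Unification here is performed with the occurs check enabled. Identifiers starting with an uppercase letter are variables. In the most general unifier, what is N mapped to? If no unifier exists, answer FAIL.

Decompose node/3: times(M,L) = times(1,node(zero,k,1)),  U = times(1,one),  X1 = M.
Decompose times/2: M = 1,  L = node(zero,k,1).
Bind M := 1; substituting into the 2 remaining equations that mention M gives: X1 = 1,  times(node(one,one,6),node(times(P,X1),times(node(1,1,one),1),times(N,zero))) = times(node(one,one,6),node(S,N,P)).
Bind L := node(zero,k,1); no other remaining equation mentions L.
Bind U := times(1,one); no other remaining equation mentions U.
Bind X1 := 1; substituting into the remaining equation gives: times(node(one,one,6),node(times(P,1),times(node(1,1,one),1),times(N,zero))) = times(node(one,one,6),node(S,N,P)).
Decompose times/2: node(one,one,6) = node(one,one,6),  node(times(P,1),times(node(1,1,one),1),times(N,zero)) = node(S,N,P).
Delete trivial equation node(one,one,6) = node(one,one,6).
Decompose node/3: times(P,1) = S,  times(node(1,1,one),1) = N,  times(N,zero) = P.
Bind S := times(P,1); no other remaining equation mentions S.
Bind N := times(node(1,1,one),1); substituting into the remaining equation gives: times(times(node(1,1,one),1),zero) = P.
Bind P := times(times(node(1,1,one),1),zero). Substituting into the earlier binding gives S := times(times(times(node(1,1,one),1),zero),1).
MGU = { M -> 1, L -> node(zero,k,1), U -> times(1,one), X1 -> 1, S -> times(times(times(node(1,1,one),1),zero),1), N -> times(node(1,1,one),1), P -> times(times(node(1,1,one),1),zero) }, so N -> times(node(1,1,one),1).

times(node(1,1,one),1)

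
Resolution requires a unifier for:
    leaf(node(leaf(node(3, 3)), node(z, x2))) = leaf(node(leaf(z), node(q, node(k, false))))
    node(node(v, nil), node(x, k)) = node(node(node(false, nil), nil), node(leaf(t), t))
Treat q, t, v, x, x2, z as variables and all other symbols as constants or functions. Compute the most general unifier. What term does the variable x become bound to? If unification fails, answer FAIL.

leaf(k)

Decompose leaf/1: node(leaf(node(3, 3)), node(z, x2)) = node(leaf(z), node(q, node(k, false))).
Decompose node/2: leaf(node(3, 3)) = leaf(z),  node(z, x2) = node(q, node(k, false)).
Decompose leaf/1: node(3, 3) = z.
Bind z := node(3, 3); substituting into the one remaining equation that mentions z gives: node(node(3, 3), x2) = node(q, node(k, false)).
Decompose node/2: node(3, 3) = q,  x2 = node(k, false).
Bind q := node(3, 3); no other remaining equation mentions q.
Bind x2 := node(k, false); no other remaining equation mentions x2.
Decompose node/2: node(v, nil) = node(node(false, nil), nil),  node(x, k) = node(leaf(t), t).
Decompose node/2: v = node(false, nil),  nil = nil.
Bind v := node(false, nil); no other remaining equation mentions v.
Delete trivial equation nil = nil.
Decompose node/2: x = leaf(t),  k = t.
Bind x := leaf(t); no other remaining equation mentions x.
Bind t := k. Substituting into the earlier binding gives x := leaf(k).
MGU = { z -> node(3, 3), q -> node(3, 3), x2 -> node(k, false), v -> node(false, nil), x -> leaf(k), t -> k }, so x -> leaf(k).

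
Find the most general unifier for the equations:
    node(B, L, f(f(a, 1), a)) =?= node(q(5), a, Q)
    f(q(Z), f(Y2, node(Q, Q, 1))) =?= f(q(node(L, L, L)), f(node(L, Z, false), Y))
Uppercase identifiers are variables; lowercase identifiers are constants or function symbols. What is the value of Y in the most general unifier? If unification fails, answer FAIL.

node(f(f(a, 1), a), f(f(a, 1), a), 1)

Decompose node/3: B =?= q(5),  L =?= a,  f(f(a, 1), a) =?= Q.
Bind B := q(5); no other remaining equation mentions B.
Bind L := a; substituting into the one remaining equation that mentions L gives: f(q(Z), f(Y2, node(Q, Q, 1))) =?= f(q(node(a, a, a)), f(node(a, Z, false), Y)).
Bind Q := f(f(a, 1), a); substituting into the remaining equation gives: f(q(Z), f(Y2, node(f(f(a, 1), a), f(f(a, 1), a), 1))) =?= f(q(node(a, a, a)), f(node(a, Z, false), Y)).
Decompose f/2: q(Z) =?= q(node(a, a, a)),  f(Y2, node(f(f(a, 1), a), f(f(a, 1), a), 1)) =?= f(node(a, Z, false), Y).
Decompose q/1: Z =?= node(a, a, a).
Bind Z := node(a, a, a); substituting into the remaining equation gives: f(Y2, node(f(f(a, 1), a), f(f(a, 1), a), 1)) =?= f(node(a, node(a, a, a), false), Y).
Decompose f/2: Y2 =?= node(a, node(a, a, a), false),  node(f(f(a, 1), a), f(f(a, 1), a), 1) =?= Y.
Bind Y2 := node(a, node(a, a, a), false); no other remaining equation mentions Y2.
Bind Y := node(f(f(a, 1), a), f(f(a, 1), a), 1).
MGU = { B := q(5), L := a, Q := f(f(a, 1), a), Z := node(a, a, a), Y2 := node(a, node(a, a, a), false), Y := node(f(f(a, 1), a), f(f(a, 1), a), 1) }, so Y := node(f(f(a, 1), a), f(f(a, 1), a), 1).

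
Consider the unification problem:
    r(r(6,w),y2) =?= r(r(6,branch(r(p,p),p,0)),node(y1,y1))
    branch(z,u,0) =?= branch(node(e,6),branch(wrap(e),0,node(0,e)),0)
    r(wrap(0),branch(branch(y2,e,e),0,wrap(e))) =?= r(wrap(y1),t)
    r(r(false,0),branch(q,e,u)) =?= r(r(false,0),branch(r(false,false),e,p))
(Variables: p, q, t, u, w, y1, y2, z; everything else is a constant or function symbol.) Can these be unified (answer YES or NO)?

Decompose r/2: r(6,w) =?= r(6,branch(r(p,p),p,0)),  y2 =?= node(y1,y1).
Decompose r/2: 6 =?= 6,  w =?= branch(r(p,p),p,0).
Delete trivial equation 6 =?= 6.
Bind w := branch(r(p,p),p,0); no other remaining equation mentions w.
Bind y2 := node(y1,y1); substituting into the one remaining equation that mentions y2 gives: r(wrap(0),branch(branch(node(y1,y1),e,e),0,wrap(e))) =?= r(wrap(y1),t).
Decompose branch/3: z =?= node(e,6),  u =?= branch(wrap(e),0,node(0,e)),  0 =?= 0.
Bind z := node(e,6); no other remaining equation mentions z.
Bind u := branch(wrap(e),0,node(0,e)); substituting into the one remaining equation that mentions u gives: r(r(false,0),branch(q,e,branch(wrap(e),0,node(0,e)))) =?= r(r(false,0),branch(r(false,false),e,p)).
Delete trivial equation 0 =?= 0.
Decompose r/2: wrap(0) =?= wrap(y1),  branch(branch(node(y1,y1),e,e),0,wrap(e)) =?= t.
Decompose wrap/1: 0 =?= y1.
Bind y1 := 0; substituting into the one remaining equation that mentions y1 gives: branch(branch(node(0,0),e,e),0,wrap(e)) =?= t. Substituting into the earlier binding gives y2 := node(0,0).
Bind t := branch(branch(node(0,0),e,e),0,wrap(e)); no other remaining equation mentions t.
Decompose r/2: r(false,0) =?= r(false,0),  branch(q,e,branch(wrap(e),0,node(0,e))) =?= branch(r(false,false),e,p).
Delete trivial equation r(false,0) =?= r(false,0).
Decompose branch/3: q =?= r(false,false),  e =?= e,  branch(wrap(e),0,node(0,e)) =?= p.
Bind q := r(false,false); no other remaining equation mentions q.
Delete trivial equation e =?= e.
Bind p := branch(wrap(e),0,node(0,e)). Substituting into the earlier binding gives w := branch(r(branch(wrap(e),0,node(0,e)),branch(wrap(e),0,node(0,e))),branch(wrap(e),0,node(0,e)),0).
No equations remain and no clash or occurs-check failure arose, so a unifier exists.

YES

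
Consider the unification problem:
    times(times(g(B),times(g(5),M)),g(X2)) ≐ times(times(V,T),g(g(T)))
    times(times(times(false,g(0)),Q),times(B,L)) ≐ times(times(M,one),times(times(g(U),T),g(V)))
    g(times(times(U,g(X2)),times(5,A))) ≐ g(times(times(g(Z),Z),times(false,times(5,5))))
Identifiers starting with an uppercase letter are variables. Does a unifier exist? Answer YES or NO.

Decompose times/2: times(g(B),times(g(5),M)) ≐ times(V,T),  g(X2) ≐ g(g(T)).
Decompose times/2: g(B) ≐ V,  times(g(5),M) ≐ T.
Bind V := g(B); substituting into the one remaining equation that mentions V gives: times(times(times(false,g(0)),Q),times(B,L)) ≐ times(times(M,one),times(times(g(U),T),g(g(B)))).
Bind T := times(g(5),M); substituting into the 2 remaining equations that mention T gives: g(X2) ≐ g(g(times(g(5),M))),  times(times(times(false,g(0)),Q),times(B,L)) ≐ times(times(M,one),times(times(g(U),times(g(5),M)),g(g(B)))).
Decompose g/1: X2 ≐ g(times(g(5),M)).
Bind X2 := g(times(g(5),M)); substituting into the one remaining equation that mentions X2 gives: g(times(times(U,g(g(times(g(5),M)))),times(5,A))) ≐ g(times(times(g(Z),Z),times(false,times(5,5)))).
Decompose times/2: times(times(false,g(0)),Q) ≐ times(M,one),  times(B,L) ≐ times(times(g(U),times(g(5),M)),g(g(B))).
Decompose times/2: times(false,g(0)) ≐ M,  Q ≐ one.
Bind M := times(false,g(0)); substituting into the 2 remaining equations that mention M gives: times(B,L) ≐ times(times(g(U),times(g(5),times(false,g(0)))),g(g(B))),  g(times(times(U,g(g(times(g(5),times(false,g(0)))))),times(5,A))) ≐ g(times(times(g(Z),Z),times(false,times(5,5)))). Substituting into the earlier bindings gives T := times(g(5),times(false,g(0))), X2 := g(times(g(5),times(false,g(0)))).
Bind Q := one; no other remaining equation mentions Q.
Decompose times/2: B ≐ times(g(U),times(g(5),times(false,g(0)))),  L ≐ g(g(B)).
Bind B := times(g(U),times(g(5),times(false,g(0)))); substituting into the one remaining equation that mentions B gives: L ≐ g(g(times(g(U),times(g(5),times(false,g(0)))))). Substituting into the earlier binding gives V := g(times(g(U),times(g(5),times(false,g(0))))).
Bind L := g(g(times(g(U),times(g(5),times(false,g(0)))))); no other remaining equation mentions L.
Decompose g/1: times(times(U,g(g(times(g(5),times(false,g(0)))))),times(5,A)) ≐ times(times(g(Z),Z),times(false,times(5,5))).
Decompose times/2: times(U,g(g(times(g(5),times(false,g(0)))))) ≐ times(g(Z),Z),  times(5,A) ≐ times(false,times(5,5)).
Decompose times/2: U ≐ g(Z),  g(g(times(g(5),times(false,g(0))))) ≐ Z.
Bind U := g(Z); no other remaining equation mentions U. Substituting into the earlier bindings gives V := g(times(g(g(Z)),times(g(5),times(false,g(0))))), B := times(g(g(Z)),times(g(5),times(false,g(0)))), L := g(g(times(g(g(Z)),times(g(5),times(false,g(0)))))).
Bind Z := g(g(times(g(5),times(false,g(0))))); no other remaining equation mentions Z. Substituting into the earlier bindings gives V := g(times(g(g(g(g(times(g(5),times(false,g(0))))))),times(g(5),times(false,g(0))))), B := times(g(g(g(g(times(g(5),times(false,g(0))))))),times(g(5),times(false,g(0)))), L := g(g(times(g(g(g(g(times(g(5),times(false,g(0))))))),times(g(5),times(false,g(0)))))), U := g(g(g(times(g(5),times(false,g(0)))))).
Decompose times/2: 5 ≐ false,  A ≐ times(5,5).
Clash: constants 5 and false differ; no unifier exists.

NO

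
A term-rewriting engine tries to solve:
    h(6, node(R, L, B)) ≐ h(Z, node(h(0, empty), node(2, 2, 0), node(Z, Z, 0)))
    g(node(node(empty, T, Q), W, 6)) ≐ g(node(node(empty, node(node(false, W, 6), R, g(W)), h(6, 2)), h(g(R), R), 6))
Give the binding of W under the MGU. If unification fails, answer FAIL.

Decompose h/2: 6 ≐ Z,  node(R, L, B) ≐ node(h(0, empty), node(2, 2, 0), node(Z, Z, 0)).
Bind Z := 6; substituting into the one remaining equation that mentions Z gives: node(R, L, B) ≐ node(h(0, empty), node(2, 2, 0), node(6, 6, 0)).
Decompose node/3: R ≐ h(0, empty),  L ≐ node(2, 2, 0),  B ≐ node(6, 6, 0).
Bind R := h(0, empty); substituting into the one remaining equation that mentions R gives: g(node(node(empty, T, Q), W, 6)) ≐ g(node(node(empty, node(node(false, W, 6), h(0, empty), g(W)), h(6, 2)), h(g(h(0, empty)), h(0, empty)), 6)).
Bind L := node(2, 2, 0); no other remaining equation mentions L.
Bind B := node(6, 6, 0); no other remaining equation mentions B.
Decompose g/1: node(node(empty, T, Q), W, 6) ≐ node(node(empty, node(node(false, W, 6), h(0, empty), g(W)), h(6, 2)), h(g(h(0, empty)), h(0, empty)), 6).
Decompose node/3: node(empty, T, Q) ≐ node(empty, node(node(false, W, 6), h(0, empty), g(W)), h(6, 2)),  W ≐ h(g(h(0, empty)), h(0, empty)),  6 ≐ 6.
Decompose node/3: empty ≐ empty,  T ≐ node(node(false, W, 6), h(0, empty), g(W)),  Q ≐ h(6, 2).
Delete trivial equation empty ≐ empty.
Bind T := node(node(false, W, 6), h(0, empty), g(W)); no other remaining equation mentions T.
Bind Q := h(6, 2); no other remaining equation mentions Q.
Bind W := h(g(h(0, empty)), h(0, empty)); no other remaining equation mentions W. Substituting into the earlier binding gives T := node(node(false, h(g(h(0, empty)), h(0, empty)), 6), h(0, empty), g(h(g(h(0, empty)), h(0, empty)))).
Delete trivial equation 6 ≐ 6.
MGU = { Z -> 6, R -> h(0, empty), L -> node(2, 2, 0), B -> node(6, 6, 0), T -> node(node(false, h(g(h(0, empty)), h(0, empty)), 6), h(0, empty), g(h(g(h(0, empty)), h(0, empty)))), Q -> h(6, 2), W -> h(g(h(0, empty)), h(0, empty)) }, so W -> h(g(h(0, empty)), h(0, empty)).

h(g(h(0, empty)), h(0, empty))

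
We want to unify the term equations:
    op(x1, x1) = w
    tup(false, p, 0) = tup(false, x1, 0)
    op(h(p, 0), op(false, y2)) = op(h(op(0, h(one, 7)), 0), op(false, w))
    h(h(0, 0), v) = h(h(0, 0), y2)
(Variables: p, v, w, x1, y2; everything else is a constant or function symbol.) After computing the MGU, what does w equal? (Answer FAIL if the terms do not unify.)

op(op(0, h(one, 7)), op(0, h(one, 7)))

Bind w := op(x1, x1); substituting into the one remaining equation that mentions w gives: op(h(p, 0), op(false, y2)) = op(h(op(0, h(one, 7)), 0), op(false, op(x1, x1))).
Decompose tup/3: false = false,  p = x1,  0 = 0.
Delete trivial equation false = false.
Bind p := x1; substituting into the one remaining equation that mentions p gives: op(h(x1, 0), op(false, y2)) = op(h(op(0, h(one, 7)), 0), op(false, op(x1, x1))).
Delete trivial equation 0 = 0.
Decompose op/2: h(x1, 0) = h(op(0, h(one, 7)), 0),  op(false, y2) = op(false, op(x1, x1)).
Decompose h/2: x1 = op(0, h(one, 7)),  0 = 0.
Bind x1 := op(0, h(one, 7)); substituting into the one remaining equation that mentions x1 gives: op(false, y2) = op(false, op(op(0, h(one, 7)), op(0, h(one, 7)))). Substituting into the earlier bindings gives w := op(op(0, h(one, 7)), op(0, h(one, 7))), p := op(0, h(one, 7)).
Delete trivial equation 0 = 0.
Decompose op/2: false = false,  y2 = op(op(0, h(one, 7)), op(0, h(one, 7))).
Delete trivial equation false = false.
Bind y2 := op(op(0, h(one, 7)), op(0, h(one, 7))); substituting into the remaining equation gives: h(h(0, 0), v) = h(h(0, 0), op(op(0, h(one, 7)), op(0, h(one, 7)))).
Decompose h/2: h(0, 0) = h(0, 0),  v = op(op(0, h(one, 7)), op(0, h(one, 7))).
Delete trivial equation h(0, 0) = h(0, 0).
Bind v := op(op(0, h(one, 7)), op(0, h(one, 7))).
MGU = { w ↦ op(op(0, h(one, 7)), op(0, h(one, 7))), p ↦ op(0, h(one, 7)), x1 ↦ op(0, h(one, 7)), y2 ↦ op(op(0, h(one, 7)), op(0, h(one, 7))), v ↦ op(op(0, h(one, 7)), op(0, h(one, 7))) }, so w ↦ op(op(0, h(one, 7)), op(0, h(one, 7))).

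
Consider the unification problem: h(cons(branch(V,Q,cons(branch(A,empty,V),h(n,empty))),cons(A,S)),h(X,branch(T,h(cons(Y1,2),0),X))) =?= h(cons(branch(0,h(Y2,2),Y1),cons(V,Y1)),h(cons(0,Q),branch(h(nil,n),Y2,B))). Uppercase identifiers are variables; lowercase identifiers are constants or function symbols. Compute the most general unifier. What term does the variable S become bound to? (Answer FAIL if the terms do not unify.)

Decompose h/2: cons(branch(V,Q,cons(branch(A,empty,V),h(n,empty))),cons(A,S)) =?= cons(branch(0,h(Y2,2),Y1),cons(V,Y1)),  h(X,branch(T,h(cons(Y1,2),0),X)) =?= h(cons(0,Q),branch(h(nil,n),Y2,B)).
Decompose cons/2: branch(V,Q,cons(branch(A,empty,V),h(n,empty))) =?= branch(0,h(Y2,2),Y1),  cons(A,S) =?= cons(V,Y1).
Decompose branch/3: V =?= 0,  Q =?= h(Y2,2),  cons(branch(A,empty,V),h(n,empty)) =?= Y1.
Bind V := 0; substituting into the 2 remaining equations that mention V gives: cons(branch(A,empty,0),h(n,empty)) =?= Y1,  cons(A,S) =?= cons(0,Y1).
Bind Q := h(Y2,2); substituting into the one remaining equation that mentions Q gives: h(X,branch(T,h(cons(Y1,2),0),X)) =?= h(cons(0,h(Y2,2)),branch(h(nil,n),Y2,B)).
Bind Y1 := cons(branch(A,empty,0),h(n,empty)); substituting into the remaining equations gives: cons(A,S) =?= cons(0,cons(branch(A,empty,0),h(n,empty))),  h(X,branch(T,h(cons(cons(branch(A,empty,0),h(n,empty)),2),0),X)) =?= h(cons(0,h(Y2,2)),branch(h(nil,n),Y2,B)).
Decompose cons/2: A =?= 0,  S =?= cons(branch(A,empty,0),h(n,empty)).
Bind A := 0; substituting into the remaining equations gives: S =?= cons(branch(0,empty,0),h(n,empty)),  h(X,branch(T,h(cons(cons(branch(0,empty,0),h(n,empty)),2),0),X)) =?= h(cons(0,h(Y2,2)),branch(h(nil,n),Y2,B)). Substituting into the earlier binding gives Y1 := cons(branch(0,empty,0),h(n,empty)).
Bind S := cons(branch(0,empty,0),h(n,empty)); no other remaining equation mentions S.
Decompose h/2: X =?= cons(0,h(Y2,2)),  branch(T,h(cons(cons(branch(0,empty,0),h(n,empty)),2),0),X) =?= branch(h(nil,n),Y2,B).
Bind X := cons(0,h(Y2,2)); substituting into the remaining equation gives: branch(T,h(cons(cons(branch(0,empty,0),h(n,empty)),2),0),cons(0,h(Y2,2))) =?= branch(h(nil,n),Y2,B).
Decompose branch/3: T =?= h(nil,n),  h(cons(cons(branch(0,empty,0),h(n,empty)),2),0) =?= Y2,  cons(0,h(Y2,2)) =?= B.
Bind T := h(nil,n); no other remaining equation mentions T.
Bind Y2 := h(cons(cons(branch(0,empty,0),h(n,empty)),2),0); substituting into the remaining equation gives: cons(0,h(h(cons(cons(branch(0,empty,0),h(n,empty)),2),0),2)) =?= B. Substituting into the earlier bindings gives Q := h(h(cons(cons(branch(0,empty,0),h(n,empty)),2),0),2), X := cons(0,h(h(cons(cons(branch(0,empty,0),h(n,empty)),2),0),2)).
Bind B := cons(0,h(h(cons(cons(branch(0,empty,0),h(n,empty)),2),0),2)).
MGU = { V -> 0, Q -> h(h(cons(cons(branch(0,empty,0),h(n,empty)),2),0),2), Y1 -> cons(branch(0,empty,0),h(n,empty)), A -> 0, S -> cons(branch(0,empty,0),h(n,empty)), X -> cons(0,h(h(cons(cons(branch(0,empty,0),h(n,empty)),2),0),2)), T -> h(nil,n), Y2 -> h(cons(cons(branch(0,empty,0),h(n,empty)),2),0), B -> cons(0,h(h(cons(cons(branch(0,empty,0),h(n,empty)),2),0),2)) }, so S -> cons(branch(0,empty,0),h(n,empty)).

cons(branch(0,empty,0),h(n,empty))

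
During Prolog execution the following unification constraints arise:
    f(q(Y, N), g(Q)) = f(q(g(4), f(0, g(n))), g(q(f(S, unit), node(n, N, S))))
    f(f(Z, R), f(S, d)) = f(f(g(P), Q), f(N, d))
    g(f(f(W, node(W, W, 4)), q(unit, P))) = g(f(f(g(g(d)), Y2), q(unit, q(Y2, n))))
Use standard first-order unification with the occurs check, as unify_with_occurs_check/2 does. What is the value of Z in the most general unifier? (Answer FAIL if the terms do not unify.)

Decompose f/2: q(Y, N) = q(g(4), f(0, g(n))),  g(Q) = g(q(f(S, unit), node(n, N, S))).
Decompose q/2: Y = g(4),  N = f(0, g(n)).
Bind Y := g(4); no other remaining equation mentions Y.
Bind N := f(0, g(n)); substituting into the 2 remaining equations that mention N gives: g(Q) = g(q(f(S, unit), node(n, f(0, g(n)), S))),  f(f(Z, R), f(S, d)) = f(f(g(P), Q), f(f(0, g(n)), d)).
Decompose g/1: Q = q(f(S, unit), node(n, f(0, g(n)), S)).
Bind Q := q(f(S, unit), node(n, f(0, g(n)), S)); substituting into the one remaining equation that mentions Q gives: f(f(Z, R), f(S, d)) = f(f(g(P), q(f(S, unit), node(n, f(0, g(n)), S))), f(f(0, g(n)), d)).
Decompose f/2: f(Z, R) = f(g(P), q(f(S, unit), node(n, f(0, g(n)), S))),  f(S, d) = f(f(0, g(n)), d).
Decompose f/2: Z = g(P),  R = q(f(S, unit), node(n, f(0, g(n)), S)).
Bind Z := g(P); no other remaining equation mentions Z.
Bind R := q(f(S, unit), node(n, f(0, g(n)), S)); no other remaining equation mentions R.
Decompose f/2: S = f(0, g(n)),  d = d.
Bind S := f(0, g(n)); no other remaining equation mentions S. Substituting into the earlier bindings gives Q := q(f(f(0, g(n)), unit), node(n, f(0, g(n)), f(0, g(n)))), R := q(f(f(0, g(n)), unit), node(n, f(0, g(n)), f(0, g(n)))).
Delete trivial equation d = d.
Decompose g/1: f(f(W, node(W, W, 4)), q(unit, P)) = f(f(g(g(d)), Y2), q(unit, q(Y2, n))).
Decompose f/2: f(W, node(W, W, 4)) = f(g(g(d)), Y2),  q(unit, P) = q(unit, q(Y2, n)).
Decompose f/2: W = g(g(d)),  node(W, W, 4) = Y2.
Bind W := g(g(d)); substituting into the one remaining equation that mentions W gives: node(g(g(d)), g(g(d)), 4) = Y2.
Bind Y2 := node(g(g(d)), g(g(d)), 4); substituting into the remaining equation gives: q(unit, P) = q(unit, q(node(g(g(d)), g(g(d)), 4), n)).
Decompose q/2: unit = unit,  P = q(node(g(g(d)), g(g(d)), 4), n).
Delete trivial equation unit = unit.
Bind P := q(node(g(g(d)), g(g(d)), 4), n). Substituting into the earlier binding gives Z := g(q(node(g(g(d)), g(g(d)), 4), n)).
MGU = { Y = g(4), N = f(0, g(n)), Q = q(f(f(0, g(n)), unit), node(n, f(0, g(n)), f(0, g(n)))), Z = g(q(node(g(g(d)), g(g(d)), 4), n)), R = q(f(f(0, g(n)), unit), node(n, f(0, g(n)), f(0, g(n)))), S = f(0, g(n)), W = g(g(d)), Y2 = node(g(g(d)), g(g(d)), 4), P = q(node(g(g(d)), g(g(d)), 4), n) }, so Z = g(q(node(g(g(d)), g(g(d)), 4), n)).

g(q(node(g(g(d)), g(g(d)), 4), n))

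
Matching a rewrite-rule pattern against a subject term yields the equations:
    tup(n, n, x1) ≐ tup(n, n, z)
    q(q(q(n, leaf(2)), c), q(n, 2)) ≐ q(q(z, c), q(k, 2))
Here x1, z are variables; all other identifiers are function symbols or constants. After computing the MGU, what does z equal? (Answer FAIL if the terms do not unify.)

FAIL

Decompose tup/3: n ≐ n,  n ≐ n,  x1 ≐ z.
Delete trivial equation n ≐ n.
Delete trivial equation n ≐ n.
Bind x1 := z; no other remaining equation mentions x1.
Decompose q/2: q(q(n, leaf(2)), c) ≐ q(z, c),  q(n, 2) ≐ q(k, 2).
Decompose q/2: q(n, leaf(2)) ≐ z,  c ≐ c.
Bind z := q(n, leaf(2)); no other remaining equation mentions z. Substituting into the earlier binding gives x1 := q(n, leaf(2)).
Delete trivial equation c ≐ c.
Decompose q/2: n ≐ k,  2 ≐ 2.
Clash: constants n and k differ; no unifier exists.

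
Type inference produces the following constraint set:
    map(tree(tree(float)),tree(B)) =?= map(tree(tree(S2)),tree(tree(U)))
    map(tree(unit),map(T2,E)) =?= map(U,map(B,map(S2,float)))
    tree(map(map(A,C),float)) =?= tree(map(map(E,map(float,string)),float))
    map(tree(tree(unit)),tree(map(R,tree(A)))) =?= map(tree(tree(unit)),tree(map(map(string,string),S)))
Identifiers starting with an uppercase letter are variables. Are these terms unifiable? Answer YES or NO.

YES

Decompose map/2: tree(tree(float)) =?= tree(tree(S2)),  tree(B) =?= tree(tree(U)).
Decompose tree/1: tree(float) =?= tree(S2).
Decompose tree/1: float =?= S2.
Bind S2 := float; substituting into the one remaining equation that mentions S2 gives: map(tree(unit),map(T2,E)) =?= map(U,map(B,map(float,float))).
Decompose tree/1: B =?= tree(U).
Bind B := tree(U); substituting into the one remaining equation that mentions B gives: map(tree(unit),map(T2,E)) =?= map(U,map(tree(U),map(float,float))).
Decompose map/2: tree(unit) =?= U,  map(T2,E) =?= map(tree(U),map(float,float)).
Bind U := tree(unit); substituting into the one remaining equation that mentions U gives: map(T2,E) =?= map(tree(tree(unit)),map(float,float)). Substituting into the earlier binding gives B := tree(tree(unit)).
Decompose map/2: T2 =?= tree(tree(unit)),  E =?= map(float,float).
Bind T2 := tree(tree(unit)); no other remaining equation mentions T2.
Bind E := map(float,float); substituting into the one remaining equation that mentions E gives: tree(map(map(A,C),float)) =?= tree(map(map(map(float,float),map(float,string)),float)).
Decompose tree/1: map(map(A,C),float) =?= map(map(map(float,float),map(float,string)),float).
Decompose map/2: map(A,C) =?= map(map(float,float),map(float,string)),  float =?= float.
Decompose map/2: A =?= map(float,float),  C =?= map(float,string).
Bind A := map(float,float); substituting into the one remaining equation that mentions A gives: map(tree(tree(unit)),tree(map(R,tree(map(float,float))))) =?= map(tree(tree(unit)),tree(map(map(string,string),S))).
Bind C := map(float,string); no other remaining equation mentions C.
Delete trivial equation float =?= float.
Decompose map/2: tree(tree(unit)) =?= tree(tree(unit)),  tree(map(R,tree(map(float,float)))) =?= tree(map(map(string,string),S)).
Delete trivial equation tree(tree(unit)) =?= tree(tree(unit)).
Decompose tree/1: map(R,tree(map(float,float))) =?= map(map(string,string),S).
Decompose map/2: R =?= map(string,string),  tree(map(float,float)) =?= S.
Bind R := map(string,string); no other remaining equation mentions R.
Bind S := tree(map(float,float)).
No equations remain and no clash or occurs-check failure arose, so a unifier exists.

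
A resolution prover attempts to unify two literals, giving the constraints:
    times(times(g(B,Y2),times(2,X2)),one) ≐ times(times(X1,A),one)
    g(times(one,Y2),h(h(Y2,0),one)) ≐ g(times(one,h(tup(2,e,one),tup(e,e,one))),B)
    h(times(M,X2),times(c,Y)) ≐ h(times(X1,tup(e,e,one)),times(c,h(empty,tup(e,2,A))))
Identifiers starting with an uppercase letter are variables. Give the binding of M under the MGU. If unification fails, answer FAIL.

Decompose times/2: times(g(B,Y2),times(2,X2)) ≐ times(X1,A),  one ≐ one.
Decompose times/2: g(B,Y2) ≐ X1,  times(2,X2) ≐ A.
Bind X1 := g(B,Y2); substituting into the one remaining equation that mentions X1 gives: h(times(M,X2),times(c,Y)) ≐ h(times(g(B,Y2),tup(e,e,one)),times(c,h(empty,tup(e,2,A)))).
Bind A := times(2,X2); substituting into the one remaining equation that mentions A gives: h(times(M,X2),times(c,Y)) ≐ h(times(g(B,Y2),tup(e,e,one)),times(c,h(empty,tup(e,2,times(2,X2))))).
Delete trivial equation one ≐ one.
Decompose g/2: times(one,Y2) ≐ times(one,h(tup(2,e,one),tup(e,e,one))),  h(h(Y2,0),one) ≐ B.
Decompose times/2: one ≐ one,  Y2 ≐ h(tup(2,e,one),tup(e,e,one)).
Delete trivial equation one ≐ one.
Bind Y2 := h(tup(2,e,one),tup(e,e,one)); substituting into the remaining equations gives: h(h(h(tup(2,e,one),tup(e,e,one)),0),one) ≐ B,  h(times(M,X2),times(c,Y)) ≐ h(times(g(B,h(tup(2,e,one),tup(e,e,one))),tup(e,e,one)),times(c,h(empty,tup(e,2,times(2,X2))))). Substituting into the earlier binding gives X1 := g(B,h(tup(2,e,one),tup(e,e,one))).
Bind B := h(h(h(tup(2,e,one),tup(e,e,one)),0),one); substituting into the remaining equation gives: h(times(M,X2),times(c,Y)) ≐ h(times(g(h(h(h(tup(2,e,one),tup(e,e,one)),0),one),h(tup(2,e,one),tup(e,e,one))),tup(e,e,one)),times(c,h(empty,tup(e,2,times(2,X2))))). Substituting into the earlier binding gives X1 := g(h(h(h(tup(2,e,one),tup(e,e,one)),0),one),h(tup(2,e,one),tup(e,e,one))).
Decompose h/2: times(M,X2) ≐ times(g(h(h(h(tup(2,e,one),tup(e,e,one)),0),one),h(tup(2,e,one),tup(e,e,one))),tup(e,e,one)),  times(c,Y) ≐ times(c,h(empty,tup(e,2,times(2,X2)))).
Decompose times/2: M ≐ g(h(h(h(tup(2,e,one),tup(e,e,one)),0),one),h(tup(2,e,one),tup(e,e,one))),  X2 ≐ tup(e,e,one).
Bind M := g(h(h(h(tup(2,e,one),tup(e,e,one)),0),one),h(tup(2,e,one),tup(e,e,one))); no other remaining equation mentions M.
Bind X2 := tup(e,e,one); substituting into the remaining equation gives: times(c,Y) ≐ times(c,h(empty,tup(e,2,times(2,tup(e,e,one))))). Substituting into the earlier binding gives A := times(2,tup(e,e,one)).
Decompose times/2: c ≐ c,  Y ≐ h(empty,tup(e,2,times(2,tup(e,e,one)))).
Delete trivial equation c ≐ c.
Bind Y := h(empty,tup(e,2,times(2,tup(e,e,one)))).
MGU = { X1 -> g(h(h(h(tup(2,e,one),tup(e,e,one)),0),one),h(tup(2,e,one),tup(e,e,one))), A -> times(2,tup(e,e,one)), Y2 -> h(tup(2,e,one),tup(e,e,one)), B -> h(h(h(tup(2,e,one),tup(e,e,one)),0),one), M -> g(h(h(h(tup(2,e,one),tup(e,e,one)),0),one),h(tup(2,e,one),tup(e,e,one))), X2 -> tup(e,e,one), Y -> h(empty,tup(e,2,times(2,tup(e,e,one)))) }, so M -> g(h(h(h(tup(2,e,one),tup(e,e,one)),0),one),h(tup(2,e,one),tup(e,e,one))).

g(h(h(h(tup(2,e,one),tup(e,e,one)),0),one),h(tup(2,e,one),tup(e,e,one)))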